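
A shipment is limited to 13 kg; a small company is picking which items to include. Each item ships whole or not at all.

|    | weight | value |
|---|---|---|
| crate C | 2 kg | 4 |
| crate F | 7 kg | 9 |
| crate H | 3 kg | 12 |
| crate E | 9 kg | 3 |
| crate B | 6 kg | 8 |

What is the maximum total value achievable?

crate C + crate H + crate B: weight 2 + 3 + 6 = 11 ≤ 13, value 4 + 12 + 8 = 24.
crate F + crate H: weight 7 + 3 = 10 ≤ 13, value 9 + 12 = 21.
crate C + crate F + crate H: weight 2 + 7 + 3 = 12 ≤ 13, value 4 + 9 + 12 = 25.
Best is crate C, crate F, and crate H with total value 25.

25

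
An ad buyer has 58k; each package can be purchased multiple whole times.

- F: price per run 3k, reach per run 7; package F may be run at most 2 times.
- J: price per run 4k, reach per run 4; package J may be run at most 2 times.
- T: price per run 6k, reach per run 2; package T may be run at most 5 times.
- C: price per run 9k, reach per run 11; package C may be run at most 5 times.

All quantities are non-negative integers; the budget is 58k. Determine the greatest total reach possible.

73

This is a bounded integer knapsack.
2×F, 1×J, and 5×C: price 55 ≤ 58, reach 2·7 + 1·4 + 5·11 = 73.
2×F, 1×T, and 5×C: price 57 ≤ 58, reach 2·7 + 1·2 + 5·11 = 71.
Best is 73.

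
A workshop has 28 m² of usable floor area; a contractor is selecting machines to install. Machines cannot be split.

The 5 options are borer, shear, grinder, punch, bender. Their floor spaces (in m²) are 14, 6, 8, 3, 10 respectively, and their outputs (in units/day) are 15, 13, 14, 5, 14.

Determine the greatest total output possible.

Take shear, grinder, punch, and bender: floor space 6 + 8 + 3 + 10 = 27 ≤ 28, output 13 + 14 + 5 + 14 = 46.
No other feasible combination does better.

46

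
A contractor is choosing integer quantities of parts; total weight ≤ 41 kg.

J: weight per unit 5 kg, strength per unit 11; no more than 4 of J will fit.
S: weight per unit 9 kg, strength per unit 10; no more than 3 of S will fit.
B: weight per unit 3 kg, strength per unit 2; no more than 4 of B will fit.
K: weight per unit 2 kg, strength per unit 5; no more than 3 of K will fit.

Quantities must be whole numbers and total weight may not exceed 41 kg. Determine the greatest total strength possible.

73

K has the best ratio (5/2); taking only K gives at most 3×5 = 15 (stopped by the supply cap of 3).
Mixing does better — 4×J, 1×S, 2×B, and 3×K: weight 41 ≤ 41, strength 4·11 + 1·10 + 2·2 + 3·5 = 73.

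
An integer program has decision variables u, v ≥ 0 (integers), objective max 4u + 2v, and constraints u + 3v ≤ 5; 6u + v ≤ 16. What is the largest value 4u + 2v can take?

(u,v)=(2,1) is feasible, giving 10.
(u,v)=(2,0) is feasible, giving 8.
No feasible integer point exceeds 10.

10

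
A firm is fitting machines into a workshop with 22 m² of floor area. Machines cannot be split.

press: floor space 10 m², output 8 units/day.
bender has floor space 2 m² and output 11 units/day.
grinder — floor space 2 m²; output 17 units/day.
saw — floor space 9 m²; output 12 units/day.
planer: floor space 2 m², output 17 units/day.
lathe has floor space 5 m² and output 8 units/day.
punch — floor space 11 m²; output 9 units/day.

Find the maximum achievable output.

press + bender + grinder + planer + lathe: floor space 10 + 2 + 2 + 2 + 5 = 21 ≤ 22, output 8 + 11 + 17 + 17 + 8 = 61.
bender + grinder + planer + lathe + punch: floor space 2 + 2 + 2 + 5 + 11 = 22 ≤ 22, output 11 + 17 + 17 + 8 + 9 = 62.
bender + grinder + saw + planer + lathe: floor space 2 + 2 + 9 + 2 + 5 = 20 ≤ 22, output 11 + 17 + 12 + 17 + 8 = 65.
Best is bender, grinder, saw, planer, and lathe with total output 65.

65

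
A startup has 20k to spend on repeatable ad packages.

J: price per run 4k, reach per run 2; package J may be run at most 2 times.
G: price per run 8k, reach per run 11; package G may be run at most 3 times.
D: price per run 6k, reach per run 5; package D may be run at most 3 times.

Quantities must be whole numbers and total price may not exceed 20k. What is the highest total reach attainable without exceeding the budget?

24

This is a bounded integer knapsack.
2×G: price 16 ≤ 20, reach 2·11 = 22.
1×J and 2×G: price 20 ≤ 20, reach 1·2 + 2·11 = 24.
Best is 24.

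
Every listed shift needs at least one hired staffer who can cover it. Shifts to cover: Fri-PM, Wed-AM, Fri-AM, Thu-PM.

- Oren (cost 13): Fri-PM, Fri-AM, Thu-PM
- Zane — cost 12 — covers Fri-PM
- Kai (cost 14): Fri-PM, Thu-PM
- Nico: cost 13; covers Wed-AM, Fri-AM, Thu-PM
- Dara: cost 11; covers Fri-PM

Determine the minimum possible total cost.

Choose Nico and Dara: together they cover Fri-PM, Wed-AM, Fri-AM, Thu-PM — every shift.
Total cost: 13 + 11 = 24.

24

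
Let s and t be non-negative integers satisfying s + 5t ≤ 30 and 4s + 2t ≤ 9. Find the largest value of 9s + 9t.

The continuous relaxation peaks at (0, 4.5) with value 40.50; rounding to a feasible lattice point costs some objective.
(s,t)=(0,4): 1·0+5·4=20≤30, 4·0+2·4=8≤9, objective 36.
(s,t)=(0,3): 1·0+5·3=15≤30, 4·0+2·3=6≤9, objective 27.
Maximum is 36 at (s,t)=(0,4).

36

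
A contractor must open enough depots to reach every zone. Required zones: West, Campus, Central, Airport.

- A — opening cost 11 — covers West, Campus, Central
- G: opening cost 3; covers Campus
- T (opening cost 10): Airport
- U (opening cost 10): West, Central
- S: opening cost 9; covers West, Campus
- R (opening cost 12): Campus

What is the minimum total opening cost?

21

The greedy cost-per-new-zone heuristic would pick G, U, and T for 23, but a cheaper cover exists.
Choose A and T: together they cover West, Campus, Central, Airport — every zone.
Total opening cost: 11 + 10 = 21.
No cover costs less than 21.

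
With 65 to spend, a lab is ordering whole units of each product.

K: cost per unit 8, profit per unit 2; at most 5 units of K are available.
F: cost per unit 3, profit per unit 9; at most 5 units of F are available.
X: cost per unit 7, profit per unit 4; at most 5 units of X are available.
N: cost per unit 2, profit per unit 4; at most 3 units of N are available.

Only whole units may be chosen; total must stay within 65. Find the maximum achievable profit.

This is a bounded integer knapsack.
Take 1×K, 5×F, 5×X, and 3×N: cost 64 ≤ 65, profit 1·2 + 5·9 + 5·4 + 3·4 = 79.
F has the best ratio (9/3) and is taken to its limit of 5; remaining capacity is filled optimally with the others.

79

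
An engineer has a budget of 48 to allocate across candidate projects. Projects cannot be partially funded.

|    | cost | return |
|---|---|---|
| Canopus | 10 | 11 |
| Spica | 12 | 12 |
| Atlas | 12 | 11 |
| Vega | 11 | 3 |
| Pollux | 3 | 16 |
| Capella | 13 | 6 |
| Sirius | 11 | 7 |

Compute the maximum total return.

57

Canopus + Spica + Atlas + Vega + Pollux: cost 10 + 12 + 12 + 11 + 3 = 48 ≤ 48, return 11 + 12 + 11 + 3 + 16 = 53.
Canopus + Spica + Atlas + Pollux: cost 10 + 12 + 12 + 3 = 37 ≤ 48, return 11 + 12 + 11 + 16 = 50.
Canopus + Spica + Atlas + Pollux + Sirius: cost 10 + 12 + 12 + 3 + 11 = 48 ≤ 48, return 11 + 12 + 11 + 16 + 7 = 57.
Best is Canopus, Spica, Atlas, Pollux, and Sirius with total return 57.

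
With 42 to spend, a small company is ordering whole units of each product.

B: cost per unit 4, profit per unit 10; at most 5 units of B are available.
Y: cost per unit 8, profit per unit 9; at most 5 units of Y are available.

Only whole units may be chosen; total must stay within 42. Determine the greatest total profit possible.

68

This is a bounded integer knapsack.
4×B and 3×Y: cost 40 ≤ 42, profit 4·10 + 3·9 = 67.
5×B and 2×Y: cost 36 ≤ 42, profit 5·10 + 2·9 = 68.
Best is 68.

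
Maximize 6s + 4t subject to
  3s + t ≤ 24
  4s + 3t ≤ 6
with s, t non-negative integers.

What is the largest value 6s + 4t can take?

8

The continuous relaxation peaks at (1.5, 0) with value 9.00; rounding to a feasible lattice point costs some objective.
(s,t)=(0,2): 3·0+1·2=2≤24, 4·0+3·2=6≤6, objective 8.
(s,t)=(1,0): 3·1+1·0=3≤24, 4·1+3·0=4≤6, objective 6.
Maximum is 8 at (s,t)=(0,2).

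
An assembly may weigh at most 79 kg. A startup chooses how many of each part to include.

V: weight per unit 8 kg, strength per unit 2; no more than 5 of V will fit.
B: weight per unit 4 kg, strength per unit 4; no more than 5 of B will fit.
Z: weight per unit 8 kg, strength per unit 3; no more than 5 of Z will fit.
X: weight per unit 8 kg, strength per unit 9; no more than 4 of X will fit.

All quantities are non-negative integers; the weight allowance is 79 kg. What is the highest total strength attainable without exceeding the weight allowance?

65

5×B, 3×Z, and 4×X: weight 76 ≤ 79, strength 5·4 + 3·3 + 4·9 = 65.
1×V, 5×B, 2×Z, and 4×X: weight 76 ≤ 79, strength 1·2 + 5·4 + 2·3 + 4·9 = 64.
Best is 65.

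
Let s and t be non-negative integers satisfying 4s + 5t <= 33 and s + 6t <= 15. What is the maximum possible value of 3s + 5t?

26

The continuous relaxation peaks at (6.47, 1.42) with value 26.53; rounding to a feasible lattice point costs some objective.
(s,t)=(7,1): 4·7+5·1=33≤33, 1·7+6·1=13≤15, objective 26.
(s,t)=(8,0): 4·8+5·0=32≤33, 1·8+6·0=8≤15, objective 24.
(s,t)=(6,1): 4·6+5·1=29≤33, 1·6+6·1=12≤15, objective 23.
Maximum is 26 at (s,t)=(7,1).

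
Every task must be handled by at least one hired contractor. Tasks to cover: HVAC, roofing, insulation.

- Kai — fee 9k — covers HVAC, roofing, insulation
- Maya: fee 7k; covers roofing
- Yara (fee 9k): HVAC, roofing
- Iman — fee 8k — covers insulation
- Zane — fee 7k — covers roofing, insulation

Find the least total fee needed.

Kai alone covers HVAC, roofing, insulation — every task.
Total fee: 9.

9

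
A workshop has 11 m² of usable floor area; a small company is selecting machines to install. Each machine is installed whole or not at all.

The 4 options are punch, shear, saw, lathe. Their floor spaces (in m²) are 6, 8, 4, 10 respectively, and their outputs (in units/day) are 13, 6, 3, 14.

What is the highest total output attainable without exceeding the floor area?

This is a 0-1 knapsack instance.
Take punch and saw: floor space 6 + 4 = 10 ≤ 11, output 13 + 3 = 16.
No other feasible combination does better.

16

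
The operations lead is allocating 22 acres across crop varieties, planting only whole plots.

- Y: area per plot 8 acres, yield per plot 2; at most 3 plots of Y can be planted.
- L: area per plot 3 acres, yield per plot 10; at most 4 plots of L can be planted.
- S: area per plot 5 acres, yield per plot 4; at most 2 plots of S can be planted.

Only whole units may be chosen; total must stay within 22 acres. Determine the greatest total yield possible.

48

Take 4×L and 2×S: area 22 ≤ 22, yield 4·10 + 2·4 = 48.
L has the best ratio (10/3) and is taken to its limit of 4; remaining capacity is filled optimally with the others.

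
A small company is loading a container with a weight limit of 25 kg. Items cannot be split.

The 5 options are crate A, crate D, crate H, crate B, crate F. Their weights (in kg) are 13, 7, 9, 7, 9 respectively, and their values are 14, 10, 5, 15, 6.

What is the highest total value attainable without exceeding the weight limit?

31

Allowing fractional choices, the relaxed optimum would be about 36.8, but items are indivisible.
crate D + crate H + crate B: weight 7 + 9 + 7 = 23 ≤ 25, value 10 + 5 + 15 = 30.
crate A + crate B: weight 13 + 7 = 20 ≤ 25, value 14 + 15 = 29.
crate D + crate B + crate F: weight 7 + 7 + 9 = 23 ≤ 25, value 10 + 15 + 6 = 31.
Best is crate D, crate B, and crate F with total value 31.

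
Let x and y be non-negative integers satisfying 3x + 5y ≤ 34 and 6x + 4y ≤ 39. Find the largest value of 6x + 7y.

53

The continuous relaxation peaks at (3.28, 4.83) with value 53.50; rounding to a feasible lattice point costs some objective.
(x,y)=(3,5): 3·3+5·5=34≤34, 6·3+4·5=38≤39, objective 53.
(x,y)=(2,5): 3·2+5·5=31≤34, 6·2+4·5=32≤39, objective 47.
(x,y)=(3,4): 3·3+5·4=29≤34, 6·3+4·4=34≤39, objective 46.
(x,y)=(4,3): 3·4+5·3=27≤34, 6·4+4·3=36≤39, objective 45.
No feasible integer point exceeds 53.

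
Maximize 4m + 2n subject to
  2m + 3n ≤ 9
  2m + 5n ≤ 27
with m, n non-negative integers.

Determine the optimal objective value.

16

The continuous relaxation peaks at (4.5, 0) with value 18.00; rounding to a feasible lattice point costs some objective.
(m,n)=(4,0): 2·4+3·0=8≤9, 2·4+5·0=8≤27, objective 16.
(m,n)=(3,1): 2·3+3·1=9≤9, 2·3+5·1=11≤27, objective 14.
The best lattice point is (4,0), giving 16.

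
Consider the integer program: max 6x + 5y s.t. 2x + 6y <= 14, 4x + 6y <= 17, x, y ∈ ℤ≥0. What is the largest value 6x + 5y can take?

24

The continuous relaxation peaks at (4.25, 0) with value 25.50; rounding to a feasible lattice point costs some objective.
(x,y)=(4,0): 2·4+6·0=8≤14, 4·4+6·0=16≤17, objective 24.
(x,y)=(3,0): 2·3+6·0=6≤14, 4·3+6·0=12≤17, objective 18.
The best lattice point is (4,0), giving 24.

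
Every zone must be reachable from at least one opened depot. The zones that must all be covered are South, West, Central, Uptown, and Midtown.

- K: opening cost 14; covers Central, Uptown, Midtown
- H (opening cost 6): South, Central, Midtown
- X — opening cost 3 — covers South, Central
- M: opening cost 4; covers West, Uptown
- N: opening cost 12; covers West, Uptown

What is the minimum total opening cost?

10

This is a weighted set-cover instance.
The greedy cost-per-new-zone heuristic would pick X, M, and H for 13, but a cheaper cover exists.
Choose H and M: together they cover South, West, Central, Uptown, Midtown — every zone.
Total opening cost: 6 + 4 = 10.
No cover costs less than 10.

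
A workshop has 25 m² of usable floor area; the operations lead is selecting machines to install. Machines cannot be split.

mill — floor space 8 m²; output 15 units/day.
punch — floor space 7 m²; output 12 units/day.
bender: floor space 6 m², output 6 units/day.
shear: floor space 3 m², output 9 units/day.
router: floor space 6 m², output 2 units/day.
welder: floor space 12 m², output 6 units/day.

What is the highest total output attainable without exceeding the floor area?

42

Take mill, punch, bender, and shear: floor space 8 + 7 + 6 + 3 = 24 ≤ 25, output 15 + 12 + 6 + 9 = 42.
No other feasible combination does better.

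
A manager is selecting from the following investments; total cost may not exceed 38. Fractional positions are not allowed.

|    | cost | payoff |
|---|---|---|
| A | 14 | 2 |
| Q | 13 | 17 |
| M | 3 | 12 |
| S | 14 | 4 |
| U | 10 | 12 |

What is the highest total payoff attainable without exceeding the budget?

41

Allowing fractional choices, the relaxed optimum would be about 44.4, but investments are indivisible.
Q + M + S: cost 13 + 3 + 14 = 30 ≤ 38, payoff 17 + 12 + 4 = 33.
Q + S + U: cost 13 + 14 + 10 = 37 ≤ 38, payoff 17 + 4 + 12 = 33.
Q + M + U: cost 13 + 3 + 10 = 26 ≤ 38, payoff 17 + 12 + 12 = 41.
Best is Q, M, and U with total payoff 41.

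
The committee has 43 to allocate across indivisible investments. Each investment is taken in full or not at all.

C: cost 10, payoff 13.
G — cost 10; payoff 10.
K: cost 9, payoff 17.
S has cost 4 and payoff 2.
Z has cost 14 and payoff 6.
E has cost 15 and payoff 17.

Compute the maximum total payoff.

Allowing fractional choices, the relaxed optimum would be about 56.0, but investments are indivisible.
C + K + S + E: cost 10 + 9 + 4 + 15 = 38 ≤ 43, payoff 13 + 17 + 2 + 17 = 49.
C + K + E: cost 10 + 9 + 15 = 34 ≤ 43, payoff 13 + 17 + 17 = 47.
G + K + S + E: cost 10 + 9 + 4 + 15 = 38 ≤ 43, payoff 10 + 17 + 2 + 17 = 46.
Best is C, K, S, and E with total payoff 49.

49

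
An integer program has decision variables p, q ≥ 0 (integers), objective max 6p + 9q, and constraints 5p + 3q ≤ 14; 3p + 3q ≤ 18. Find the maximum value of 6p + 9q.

36

Relaxing integrality, the LP optimum is 42.00 at (p,q) = (0, 4.67), which is not an integer point.
(p,q)=(0,4): 5·0+3·4=12≤14, 3·0+3·4=12≤18, objective 36.
(p,q)=(1,3): 5·1+3·3=14≤14, 3·1+3·3=12≤18, objective 33.
(p,q)=(0,3): 5·0+3·3=9≤14, 3·0+3·3=9≤18, objective 27.
Maximum is 36 at (p,q)=(0,4).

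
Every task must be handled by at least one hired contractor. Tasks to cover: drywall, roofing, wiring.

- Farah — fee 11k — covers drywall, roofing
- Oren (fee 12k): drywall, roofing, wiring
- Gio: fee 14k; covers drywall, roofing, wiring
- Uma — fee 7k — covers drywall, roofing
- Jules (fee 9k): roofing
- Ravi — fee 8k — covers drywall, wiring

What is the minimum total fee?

Oren alone covers drywall, roofing, wiring — every task.
Total fee: 12.

12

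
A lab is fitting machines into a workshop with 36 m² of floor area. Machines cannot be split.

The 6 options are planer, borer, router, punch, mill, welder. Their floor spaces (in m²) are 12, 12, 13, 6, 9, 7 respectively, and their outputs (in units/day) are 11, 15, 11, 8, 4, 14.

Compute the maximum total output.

borer + punch + mill + welder: floor space 12 + 6 + 9 + 7 = 34 ≤ 36, output 15 + 8 + 4 + 14 = 41.
borer + router + welder: floor space 12 + 13 + 7 = 32 ≤ 36, output 15 + 11 + 14 = 40.
planer + borer + welder: floor space 12 + 12 + 7 = 31 ≤ 36, output 11 + 15 + 14 = 40.
Best is borer, punch, mill, and welder with total output 41.

41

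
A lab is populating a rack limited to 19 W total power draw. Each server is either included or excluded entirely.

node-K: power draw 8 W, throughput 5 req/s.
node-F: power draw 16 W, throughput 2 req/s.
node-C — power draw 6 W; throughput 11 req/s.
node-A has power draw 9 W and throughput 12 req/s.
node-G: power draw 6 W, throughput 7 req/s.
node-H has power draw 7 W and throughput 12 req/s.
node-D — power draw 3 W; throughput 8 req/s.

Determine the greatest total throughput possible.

32

Allowing fractional choices, the relaxed optimum would be about 35.0, but servers are indivisible.
node-A + node-H + node-D: power draw 9 + 7 + 3 = 19 ≤ 19, throughput 12 + 12 + 8 = 32.
node-C + node-H + node-D: power draw 6 + 7 + 3 = 16 ≤ 19, throughput 11 + 12 + 8 = 31.
Best is node-A, node-H, and node-D with total throughput 32.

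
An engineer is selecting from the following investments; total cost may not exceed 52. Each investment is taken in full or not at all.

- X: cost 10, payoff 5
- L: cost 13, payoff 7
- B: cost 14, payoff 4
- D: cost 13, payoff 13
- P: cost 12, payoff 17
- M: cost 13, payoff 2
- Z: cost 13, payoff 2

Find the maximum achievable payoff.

This is an integer program with binary decision variables.
L + B + D + P: cost 13 + 14 + 13 + 12 = 52 ≤ 52, payoff 7 + 4 + 13 + 17 = 41.
X + L + D + P: cost 10 + 13 + 13 + 12 = 48 ≤ 52, payoff 5 + 7 + 13 + 17 = 42.
Best is X, L, D, and P with total payoff 42.

42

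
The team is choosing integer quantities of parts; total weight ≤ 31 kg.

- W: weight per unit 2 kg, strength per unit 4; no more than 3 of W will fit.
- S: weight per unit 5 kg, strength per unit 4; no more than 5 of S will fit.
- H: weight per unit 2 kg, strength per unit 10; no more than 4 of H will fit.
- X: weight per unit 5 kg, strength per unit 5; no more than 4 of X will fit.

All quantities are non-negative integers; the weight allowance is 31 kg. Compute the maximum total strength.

3×W, 4×H, and 3×X: weight 29 ≤ 31, strength 3·4 + 4·10 + 3·5 = 67.
3×W, 1×S, 4×H, and 2×X: weight 29 ≤ 31, strength 3·4 + 1·4 + 4·10 + 2·5 = 66.
Best is 67.

67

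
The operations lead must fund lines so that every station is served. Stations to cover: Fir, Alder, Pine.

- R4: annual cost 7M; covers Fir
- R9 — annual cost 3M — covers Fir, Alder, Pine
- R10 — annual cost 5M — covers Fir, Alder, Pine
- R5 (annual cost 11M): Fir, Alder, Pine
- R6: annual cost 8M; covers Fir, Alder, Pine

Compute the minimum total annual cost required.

R9 alone covers Fir, Alder, Pine — every station.
Total annual cost: 3.
No cover costs less than 3.

3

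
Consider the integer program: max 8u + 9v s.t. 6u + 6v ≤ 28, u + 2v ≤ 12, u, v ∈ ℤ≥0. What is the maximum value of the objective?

The continuous relaxation peaks at (0, 4.67) with value 42.00; rounding to a feasible lattice point costs some objective.
(u,v)=(0,4): 6·0+6·4=24≤28, 1·0+2·4=8≤12, objective 36.
(u,v)=(1,3): 6·1+6·3=24≤28, 1·1+2·3=7≤12, objective 35.
(u,v)=(0,3): 6·0+6·3=18≤28, 1·0+2·3=6≤12, objective 27.
The best lattice point is (0,4), giving 36.

36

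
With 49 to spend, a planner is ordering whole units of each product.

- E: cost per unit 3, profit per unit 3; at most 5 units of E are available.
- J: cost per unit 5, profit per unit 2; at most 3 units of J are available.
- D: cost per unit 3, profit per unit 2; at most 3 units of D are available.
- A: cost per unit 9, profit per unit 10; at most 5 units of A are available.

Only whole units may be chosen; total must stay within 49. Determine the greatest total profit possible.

53

A has the best ratio (10/9); taking only A gives at most 5×10 = 50 (stopped by the cost limit).
Mixing does better — 1×E and 5×A: cost 48 ≤ 49, profit 1·3 + 5·10 = 53.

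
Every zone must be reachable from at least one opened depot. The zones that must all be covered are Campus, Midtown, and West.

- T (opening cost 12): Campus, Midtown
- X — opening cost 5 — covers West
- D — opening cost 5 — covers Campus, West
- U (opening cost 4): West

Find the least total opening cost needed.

16

The greedy cost-per-new-zone heuristic would pick D and T for 17, but a cheaper cover exists.
Choose T and U: together they cover Campus, Midtown, West — every zone.
Total opening cost: 12 + 4 = 16.
No cover costs less than 16.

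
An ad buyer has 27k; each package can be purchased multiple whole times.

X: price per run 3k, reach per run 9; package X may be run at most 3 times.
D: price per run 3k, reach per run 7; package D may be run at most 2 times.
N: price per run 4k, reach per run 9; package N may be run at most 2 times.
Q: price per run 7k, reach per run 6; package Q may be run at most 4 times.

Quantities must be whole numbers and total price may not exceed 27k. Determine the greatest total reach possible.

This is a bounded integer knapsack.
Take 3×X, 2×D, and 2×N: price 23 ≤ 27, reach 3·9 + 2·7 + 2·9 = 59.
X has the best ratio (9/3) and is taken to its limit of 3; remaining capacity is filled optimally with the others.

59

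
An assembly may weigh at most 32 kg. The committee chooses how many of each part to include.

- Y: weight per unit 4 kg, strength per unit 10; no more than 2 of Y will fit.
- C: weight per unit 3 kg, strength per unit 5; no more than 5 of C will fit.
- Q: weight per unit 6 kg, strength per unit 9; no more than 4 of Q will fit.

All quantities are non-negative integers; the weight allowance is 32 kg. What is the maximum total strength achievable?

58

2×Y, 2×C, and 3×Q: weight 32 ≤ 32, strength 2·10 + 2·5 + 3·9 = 57.
2×Y, 4×C, and 2×Q: weight 32 ≤ 32, strength 2·10 + 4·5 + 2·9 = 58.
Best is 58.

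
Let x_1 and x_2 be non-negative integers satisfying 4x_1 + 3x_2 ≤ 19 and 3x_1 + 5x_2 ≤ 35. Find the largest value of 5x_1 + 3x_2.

23

Relaxing integrality, the LP optimum is 23.75 at (x_1,x_2) = (4.75, 0), which is not an integer point.
(x_1,x_2)=(4,1): 4·4+3·1=19≤19, 3·4+5·1=17≤35, objective 23.
(x_1,x_2)=(3,2): 4·3+3·2=18≤19, 3·3+5·2=19≤35, objective 21.
(x_1,x_2)=(4,0): 4·4+3·0=16≤19, 3·4+5·0=12≤35, objective 20.
No feasible integer point exceeds 23.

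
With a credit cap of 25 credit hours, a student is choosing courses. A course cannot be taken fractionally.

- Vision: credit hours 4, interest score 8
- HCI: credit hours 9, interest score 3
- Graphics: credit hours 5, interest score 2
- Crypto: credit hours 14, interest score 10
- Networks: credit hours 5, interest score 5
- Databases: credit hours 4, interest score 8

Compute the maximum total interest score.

Allowing fractional choices, the relaxed optimum would be about 29.6, but courses are indivisible.
Vision + Graphics + Networks + Databases: credit hours 4 + 5 + 5 + 4 = 18 ≤ 25, interest score 8 + 2 + 5 + 8 = 23.
Vision + HCI + Networks + Databases: credit hours 4 + 9 + 5 + 4 = 22 ≤ 25, interest score 8 + 3 + 5 + 8 = 24.
Vision + Crypto + Databases: credit hours 4 + 14 + 4 = 22 ≤ 25, interest score 8 + 10 + 8 = 26.
Best is Vision, Crypto, and Databases with total interest score 26.

26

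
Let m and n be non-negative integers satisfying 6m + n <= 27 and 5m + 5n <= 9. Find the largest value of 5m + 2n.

The continuous relaxation peaks at (1.8, 0) with value 9.00; rounding to a feasible lattice point costs some objective.
(m,n)=(1,0): 6·1+1·0=6≤27, 5·1+5·0=5≤9, objective 5.
(m,n)=(0,1): 6·0+1·1=1≤27, 5·0+5·1=5≤9, objective 2.
Maximum is 5 at (m,n)=(1,0).

5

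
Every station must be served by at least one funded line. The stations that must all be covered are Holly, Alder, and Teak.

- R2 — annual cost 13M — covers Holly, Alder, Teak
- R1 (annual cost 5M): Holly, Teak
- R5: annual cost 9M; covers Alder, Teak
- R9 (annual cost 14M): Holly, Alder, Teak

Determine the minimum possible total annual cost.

13

This is an integer covering problem.
R2 alone covers Holly, Alder, Teak — every station.
Total annual cost: 13.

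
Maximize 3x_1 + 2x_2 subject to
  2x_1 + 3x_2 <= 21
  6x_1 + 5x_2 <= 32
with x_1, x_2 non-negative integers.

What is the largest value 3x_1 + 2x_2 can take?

15

The continuous relaxation peaks at (5.33, 0) with value 16.00; rounding to a feasible lattice point costs some objective.
(x_1,x_2)=(5,0) is feasible, giving 15.
(x_1,x_2)=(4,1) is feasible, giving 14.
The best lattice point is (5,0), giving 15.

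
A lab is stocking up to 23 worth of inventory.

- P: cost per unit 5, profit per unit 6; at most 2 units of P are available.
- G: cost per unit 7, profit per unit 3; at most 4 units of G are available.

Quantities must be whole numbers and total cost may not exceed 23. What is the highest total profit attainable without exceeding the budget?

15

P has the best ratio (6/5); taking only P gives at most 2×6 = 12 (stopped by the supply cap of 2).
Mixing does better — 2×P and 1×G: cost 17 ≤ 23, profit 2·6 + 1·3 = 15.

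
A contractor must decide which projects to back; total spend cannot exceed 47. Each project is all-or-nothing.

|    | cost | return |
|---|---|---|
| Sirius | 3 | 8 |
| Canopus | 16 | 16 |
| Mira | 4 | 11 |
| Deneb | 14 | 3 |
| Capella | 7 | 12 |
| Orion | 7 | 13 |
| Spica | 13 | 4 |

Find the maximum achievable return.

Allowing fractional choices, the relaxed optimum would be about 63.1, but projects are indivisible.
Sirius + Canopus + Mira + Capella + Orion: cost 3 + 16 + 4 + 7 + 7 = 37 ≤ 47, return 8 + 16 + 11 + 12 + 13 = 60.
Sirius + Canopus + Capella + Orion + Spica: cost 3 + 16 + 7 + 7 + 13 = 46 ≤ 47, return 8 + 16 + 12 + 13 + 4 = 53.
Canopus + Mira + Capella + Orion + Spica: cost 16 + 4 + 7 + 7 + 13 = 47 ≤ 47, return 16 + 11 + 12 + 13 + 4 = 56.
Best is Sirius, Canopus, Mira, Capella, and Orion with total return 60.

60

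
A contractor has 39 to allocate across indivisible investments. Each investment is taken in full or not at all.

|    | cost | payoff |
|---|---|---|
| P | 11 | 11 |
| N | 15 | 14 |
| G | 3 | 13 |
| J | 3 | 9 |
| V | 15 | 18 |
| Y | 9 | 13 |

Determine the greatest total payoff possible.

This is a 0-1 knapsack instance.
Allowing fractional choices, the relaxed optimum would be about 62.0, but investments are indivisible.
P + G + V + Y: cost 11 + 3 + 15 + 9 = 38 ≤ 39, payoff 11 + 13 + 18 + 13 = 55.
N + G + J + V: cost 15 + 3 + 3 + 15 = 36 ≤ 39, payoff 14 + 13 + 9 + 18 = 54.
G + J + V + Y: cost 3 + 3 + 15 + 9 = 30 ≤ 39, payoff 13 + 9 + 18 + 13 = 53.
Best is P, G, V, and Y with total payoff 55.

55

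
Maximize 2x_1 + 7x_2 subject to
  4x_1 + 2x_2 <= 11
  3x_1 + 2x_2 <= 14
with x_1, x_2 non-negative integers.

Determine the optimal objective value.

The continuous relaxation peaks at (0, 5.5) with value 38.50; rounding to a feasible lattice point costs some objective.
(x_1,x_2)=(0,5): 4·0+2·5=10≤11, 3·0+2·5=10≤14, objective 35.
(x_1,x_2)=(0,4): 4·0+2·4=8≤11, 3·0+2·4=8≤14, objective 28.
No feasible integer point exceeds 35.

35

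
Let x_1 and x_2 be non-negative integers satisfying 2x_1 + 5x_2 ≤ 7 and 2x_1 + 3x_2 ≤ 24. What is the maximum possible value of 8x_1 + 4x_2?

24

Relaxing integrality, the LP optimum is 28.00 at (x_1,x_2) = (3.5, 0), which is not an integer point.
(x_1,x_2)=(3,0): 2·3+5·0=6≤7, 2·3+3·0=6≤24, objective 24.
(x_1,x_2)=(2,0): 2·2+5·0=4≤7, 2·2+3·0=4≤24, objective 16.
No feasible integer point exceeds 24.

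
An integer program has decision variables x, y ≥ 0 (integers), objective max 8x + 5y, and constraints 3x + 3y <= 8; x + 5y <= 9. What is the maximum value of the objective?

Relaxing integrality, the LP optimum is 21.33 at (x,y) = (2.67, 0), which is not an integer point.
(x,y)=(2,0): 3·2+3·0=6≤8, 1·2+5·0=2≤9, objective 16.
(x,y)=(1,1): 3·1+3·1=6≤8, 1·1+5·1=6≤9, objective 13.
(x,y)=(1,0): 3·1+3·0=3≤8, 1·1+5·0=1≤9, objective 8.
Maximum is 16 at (x,y)=(2,0).

16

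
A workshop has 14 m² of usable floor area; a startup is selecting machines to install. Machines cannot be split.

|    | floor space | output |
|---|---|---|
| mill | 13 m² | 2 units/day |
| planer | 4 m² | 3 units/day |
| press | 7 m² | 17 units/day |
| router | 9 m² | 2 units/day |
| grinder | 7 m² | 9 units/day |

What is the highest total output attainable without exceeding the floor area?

26

This is an integer program with binary decision variables.
press + grinder: floor space 7 + 7 = 14 ≤ 14, output 17 + 9 = 26.
planer + press: floor space 4 + 7 = 11 ≤ 14, output 3 + 17 = 20.
Best is press and grinder with total output 26.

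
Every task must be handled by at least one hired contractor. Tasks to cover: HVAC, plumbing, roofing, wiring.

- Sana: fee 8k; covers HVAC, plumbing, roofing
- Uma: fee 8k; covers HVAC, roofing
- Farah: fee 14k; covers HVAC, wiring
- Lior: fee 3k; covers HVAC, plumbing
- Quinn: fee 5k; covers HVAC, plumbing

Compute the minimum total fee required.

22

This is a weighted set-cover instance.
The greedy cost-per-new-task heuristic would pick Lior, Sana, and Farah for 25, but a cheaper cover exists.
Choose Sana and Farah: together they cover HVAC, plumbing, roofing, wiring — every task.
Total fee: 8 + 14 = 22.
No cover costs less than 22.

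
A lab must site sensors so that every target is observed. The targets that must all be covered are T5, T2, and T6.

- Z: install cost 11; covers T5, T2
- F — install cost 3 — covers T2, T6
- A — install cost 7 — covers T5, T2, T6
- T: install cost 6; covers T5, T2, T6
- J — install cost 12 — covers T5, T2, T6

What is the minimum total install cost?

6

This is a weighted set-cover instance.
The greedy cost-per-new-target heuristic would pick F and T for 9, but a cheaper cover exists.
T alone covers T5, T2, T6 — every target.
Total install cost: 6.
No cover costs less than 6.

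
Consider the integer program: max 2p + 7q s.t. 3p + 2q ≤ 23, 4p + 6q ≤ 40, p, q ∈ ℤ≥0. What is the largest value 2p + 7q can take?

The continuous relaxation peaks at (0, 6.67) with value 46.67; rounding to a feasible lattice point costs some objective.
(p,q)=(1,6): 3·1+2·6=15≤23, 4·1+6·6=40≤40, objective 44.
(p,q)=(0,6): 3·0+2·6=12≤23, 4·0+6·6=36≤40, objective 42.
(p,q)=(2,5): 3·2+2·5=16≤23, 4·2+6·5=38≤40, objective 39.
The best lattice point is (1,6), giving 44.

44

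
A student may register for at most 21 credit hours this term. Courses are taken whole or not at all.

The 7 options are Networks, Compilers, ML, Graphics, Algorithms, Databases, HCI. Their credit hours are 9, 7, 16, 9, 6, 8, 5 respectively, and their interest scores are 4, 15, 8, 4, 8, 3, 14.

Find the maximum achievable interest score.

Take Compilers, Algorithms, and HCI: credit hours 7 + 6 + 5 = 18 ≤ 21, interest score 15 + 8 + 14 = 37.
No other feasible combination does better.

37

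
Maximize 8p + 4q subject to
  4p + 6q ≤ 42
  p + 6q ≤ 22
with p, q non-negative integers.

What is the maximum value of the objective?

80

The continuous relaxation peaks at (10.5, 0) with value 84.00; rounding to a feasible lattice point costs some objective.
(p,q)=(10,0): 4·10+6·0=40≤42, 1·10+6·0=10≤22, objective 80.
(p,q)=(9,1): 4·9+6·1=42≤42, 1·9+6·1=15≤22, objective 76.
(p,q)=(9,0): 4·9+6·0=36≤42, 1·9+6·0=9≤22, objective 72.
No feasible integer point exceeds 80.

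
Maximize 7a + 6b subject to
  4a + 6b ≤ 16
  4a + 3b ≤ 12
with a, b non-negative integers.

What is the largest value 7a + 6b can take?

(a,b)=(3,0) is feasible, giving 21.
(a,b)=(2,1) is feasible, giving 20.
Maximum is 21 at (a,b)=(3,0).

21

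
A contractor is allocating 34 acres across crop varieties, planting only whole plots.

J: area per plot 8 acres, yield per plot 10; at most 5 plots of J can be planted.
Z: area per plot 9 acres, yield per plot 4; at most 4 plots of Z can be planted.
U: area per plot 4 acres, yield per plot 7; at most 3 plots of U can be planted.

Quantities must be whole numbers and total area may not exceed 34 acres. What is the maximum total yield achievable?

44

This is a bounded integer knapsack.
2×J and 3×U: area 28 ≤ 34, yield 2·10 + 3·7 = 41.
3×J and 2×U: area 32 ≤ 34, yield 3·10 + 2·7 = 44.
Best is 44.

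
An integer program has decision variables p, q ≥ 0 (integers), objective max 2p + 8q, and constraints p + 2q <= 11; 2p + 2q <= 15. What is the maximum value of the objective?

(p,q)=(1,5): 1·1+2·5=11≤11, 2·1+2·5=12≤15, objective 42.
(p,q)=(0,5): 1·0+2·5=10≤11, 2·0+2·5=10≤15, objective 40.
(p,q)=(2,4): 1·2+2·4=10≤11, 2·2+2·4=12≤15, objective 36.
Maximum is 42 at (p,q)=(1,5).

42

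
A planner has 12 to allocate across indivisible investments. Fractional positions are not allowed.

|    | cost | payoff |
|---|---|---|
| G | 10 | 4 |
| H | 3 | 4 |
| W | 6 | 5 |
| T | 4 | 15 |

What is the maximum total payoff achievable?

20

H + T: cost 3 + 4 = 7 ≤ 12, payoff 4 + 15 = 19.
W + T: cost 6 + 4 = 10 ≤ 12, payoff 5 + 15 = 20.
Best is W and T with total payoff 20.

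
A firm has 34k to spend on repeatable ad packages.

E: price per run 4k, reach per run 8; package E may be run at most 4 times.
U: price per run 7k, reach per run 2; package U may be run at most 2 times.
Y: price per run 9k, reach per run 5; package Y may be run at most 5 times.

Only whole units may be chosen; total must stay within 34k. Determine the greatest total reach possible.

4×E, 1×U, and 1×Y: price 32 ≤ 34, reach 4·8 + 1·2 + 1·5 = 39.
4×E and 2×Y: price 34 ≤ 34, reach 4·8 + 2·5 = 42.
Best is 42.

42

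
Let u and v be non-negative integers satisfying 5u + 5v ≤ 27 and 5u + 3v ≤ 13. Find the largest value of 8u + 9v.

The continuous relaxation peaks at (0, 4.33) with value 39.00; rounding to a feasible lattice point costs some objective.
(u,v)=(0,4): 5·0+5·4=20≤27, 5·0+3·4=12≤13, objective 36.
(u,v)=(0,3): 5·0+5·3=15≤27, 5·0+3·3=9≤13, objective 27.
Maximum is 36 at (u,v)=(0,4).

36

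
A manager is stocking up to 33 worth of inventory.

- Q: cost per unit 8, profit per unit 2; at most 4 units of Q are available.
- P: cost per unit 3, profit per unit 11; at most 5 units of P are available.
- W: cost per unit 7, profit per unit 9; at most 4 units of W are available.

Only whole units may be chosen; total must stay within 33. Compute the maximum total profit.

73

This is a bounded integer knapsack.
5×P and 2×W: cost 29 ≤ 33, profit 5·11 + 2·9 = 73.
4×P and 3×W: cost 33 ≤ 33, profit 4·11 + 3·9 = 71.
Best is 73.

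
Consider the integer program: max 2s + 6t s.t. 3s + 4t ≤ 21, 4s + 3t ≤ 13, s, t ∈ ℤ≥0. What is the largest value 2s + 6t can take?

The continuous relaxation peaks at (0, 4.33) with value 26.00; rounding to a feasible lattice point costs some objective.
(s,t)=(0,4): 3·0+4·4=16≤21, 4·0+3·4=12≤13, objective 24.
(s,t)=(1,3): 3·1+4·3=15≤21, 4·1+3·3=13≤13, objective 20.
(s,t)=(0,3): 3·0+4·3=12≤21, 4·0+3·3=9≤13, objective 18.
Maximum is 24 at (s,t)=(0,4).

24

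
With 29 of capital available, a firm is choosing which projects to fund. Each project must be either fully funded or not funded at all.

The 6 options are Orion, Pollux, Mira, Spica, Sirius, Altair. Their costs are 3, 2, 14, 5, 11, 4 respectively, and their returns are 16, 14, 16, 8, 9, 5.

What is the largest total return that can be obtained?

Orion + Pollux + Spica + Sirius + Altair: cost 3 + 2 + 5 + 11 + 4 = 25 ≤ 29, return 16 + 14 + 8 + 9 + 5 = 52.
Orion + Pollux + Mira + Spica: cost 3 + 2 + 14 + 5 = 24 ≤ 29, return 16 + 14 + 16 + 8 = 54.
Orion + Pollux + Mira + Spica + Altair: cost 3 + 2 + 14 + 5 + 4 = 28 ≤ 29, return 16 + 14 + 16 + 8 + 5 = 59.
Best is Orion, Pollux, Mira, Spica, and Altair with total return 59.

59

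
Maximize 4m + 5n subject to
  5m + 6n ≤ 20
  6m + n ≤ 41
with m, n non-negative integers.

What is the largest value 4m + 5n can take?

16

Relaxing integrality, the LP optimum is 16.67 at (m,n) = (0, 3.33), which is not an integer point.
(m,n)=(4,0): 5·4+6·0=20≤20, 6·4+1·0=24≤41, objective 16.
(m,n)=(0,3): 5·0+6·3=18≤20, 6·0+1·3=3≤41, objective 15.
(m,n)=(1,2): 5·1+6·2=17≤20, 6·1+1·2=8≤41, objective 14.
(m,n)=(3,0): 5·3+6·0=15≤20, 6·3+1·0=18≤41, objective 12.
The best lattice point is (4,0), giving 16.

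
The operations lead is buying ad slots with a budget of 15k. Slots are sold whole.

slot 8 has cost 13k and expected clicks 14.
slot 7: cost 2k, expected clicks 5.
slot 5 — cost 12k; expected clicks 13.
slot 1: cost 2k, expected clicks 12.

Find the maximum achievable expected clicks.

Take slot 8 and slot 1: cost 13 + 2 = 15 ≤ 15, expected clicks 14 + 12 = 26.
No other feasible combination does better.

26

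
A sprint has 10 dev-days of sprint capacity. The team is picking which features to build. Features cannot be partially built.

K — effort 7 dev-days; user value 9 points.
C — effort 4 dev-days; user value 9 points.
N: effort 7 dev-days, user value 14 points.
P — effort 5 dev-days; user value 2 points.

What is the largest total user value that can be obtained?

14

Allowing fractional choices, the relaxed optimum would be about 21.0, but features are indivisible.
N: effort 7 ≤ 10, user value 14.
C + P: effort 4 + 5 = 9 ≤ 10, user value 9 + 2 = 11.
Best is N with total user value 14.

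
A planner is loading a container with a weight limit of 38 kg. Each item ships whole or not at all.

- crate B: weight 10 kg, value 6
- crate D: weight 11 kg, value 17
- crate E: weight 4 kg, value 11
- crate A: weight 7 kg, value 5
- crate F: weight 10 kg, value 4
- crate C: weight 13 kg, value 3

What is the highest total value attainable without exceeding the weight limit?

Allowing fractional choices, the relaxed optimum would be about 41.4, but items are indivisible.
crate B + crate D + crate E + crate A: weight 10 + 11 + 4 + 7 = 32 ≤ 38, value 6 + 17 + 11 + 5 = 39.
crate B + crate D + crate E + crate F: weight 10 + 11 + 4 + 10 = 35 ≤ 38, value 6 + 17 + 11 + 4 = 38.
crate D + crate E + crate A + crate F: weight 11 + 4 + 7 + 10 = 32 ≤ 38, value 17 + 11 + 5 + 4 = 37.
Best is crate B, crate D, crate E, and crate A with total value 39.

39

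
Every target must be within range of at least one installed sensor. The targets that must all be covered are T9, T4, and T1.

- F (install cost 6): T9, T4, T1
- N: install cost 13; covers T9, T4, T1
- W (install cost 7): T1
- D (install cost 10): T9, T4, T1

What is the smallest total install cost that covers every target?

6

F alone covers T9, T4, T1 — every target.
Total install cost: 6.
No cover costs less than 6.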